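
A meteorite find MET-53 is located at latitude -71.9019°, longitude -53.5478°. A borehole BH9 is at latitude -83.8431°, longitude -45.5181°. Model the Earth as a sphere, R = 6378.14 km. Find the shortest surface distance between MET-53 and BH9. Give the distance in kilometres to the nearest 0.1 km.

Δφ = -11.9412°,  Δλ = 8.0297°
a = sin²(Δφ/2) + cos φ₁ cos φ₂ sin²(Δλ/2) = 0.010983
c = 2·arcsin(√a) = 0.209986 rad = 12.0313°
d = R·c = 6378.14 × 0.209986 = 1339.3 km

1339.3 km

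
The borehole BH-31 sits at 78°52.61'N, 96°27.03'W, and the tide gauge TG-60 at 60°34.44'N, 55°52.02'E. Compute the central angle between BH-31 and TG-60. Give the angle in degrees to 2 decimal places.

BH-31: φ = +78.87683°, λ = -96.45050°
TG-60: φ = +60.57400°, λ = +55.86700°
Δφ = -18.3028°,  Δλ = 152.3175°
a = sin²(Δφ/2) + cos φ₁ cos φ₂ sin²(Δλ/2) = 0.114651
c = 2·arcsin(√a) = 0.690861 rad = 39.5834°

39.58°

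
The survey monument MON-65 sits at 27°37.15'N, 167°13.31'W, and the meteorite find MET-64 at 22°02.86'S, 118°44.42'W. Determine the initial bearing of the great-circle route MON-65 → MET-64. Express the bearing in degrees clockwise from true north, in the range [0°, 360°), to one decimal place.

MON-65: φ = +27.61917°, λ = -167.22183°
MET-64: φ = -22.04767°, λ = -118.74033°
Δλ = 48.4815°
y = sin Δλ · cos φ₂ = 0.693988
x = cos φ₁ sin φ₂ − sin φ₁ cos φ₂ cos Δλ = -0.617429
θ = atan2(y, x) = 131.6589° → 131.6589° (mod 360°)

131.7°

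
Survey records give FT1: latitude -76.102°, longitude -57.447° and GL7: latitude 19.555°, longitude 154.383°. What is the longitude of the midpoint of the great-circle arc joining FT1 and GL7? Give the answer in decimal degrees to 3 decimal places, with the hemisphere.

Bx = cos φ₂ cos Δλ = -0.800611,  By = cos φ₂ sin Δλ = -0.496981
φₘ = atan2(sin φ₁ + sin φ₂, √((cos φ₁ + Bx)² + By²)) = -40.33484°
λₘ = λ₁ + atan2(By, cos φ₁ + Bx) = 164.11976°

164.120°E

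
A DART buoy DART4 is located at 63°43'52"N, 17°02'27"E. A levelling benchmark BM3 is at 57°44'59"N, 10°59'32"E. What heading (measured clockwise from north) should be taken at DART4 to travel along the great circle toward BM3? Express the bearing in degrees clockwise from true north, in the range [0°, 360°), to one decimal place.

209.0°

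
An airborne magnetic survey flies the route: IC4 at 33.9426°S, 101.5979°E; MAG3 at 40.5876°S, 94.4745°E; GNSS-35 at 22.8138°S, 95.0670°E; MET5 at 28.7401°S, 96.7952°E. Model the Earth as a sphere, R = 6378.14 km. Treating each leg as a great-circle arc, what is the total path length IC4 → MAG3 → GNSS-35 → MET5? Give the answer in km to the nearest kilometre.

3633 km

IC4→MAG3: c = 0.152335 rad, d = 971.62 km
MAG3→GNSS-35: c = 0.310334 rad, d = 1979.35 km
GNSS-35→MET5: c = 0.106935 rad, d = 682.05 km
Total = 971.62 + 1979.35 + 682.05 = 3633.02 km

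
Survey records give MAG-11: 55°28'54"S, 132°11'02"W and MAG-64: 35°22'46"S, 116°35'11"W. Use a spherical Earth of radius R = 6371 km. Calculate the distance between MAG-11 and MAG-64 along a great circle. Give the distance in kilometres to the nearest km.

MAG-11: φ = -55.48167°, λ = -132.18389°
MAG-64: φ = -35.37944°, λ = -116.58639°
Δφ = 20.1022°,  Δλ = 15.5975°
a = sin²(Δφ/2) + cos φ₁ cos φ₂ sin²(Δλ/2) = 0.038967
c = 2·arcsin(√a) = 0.397410 rad = 22.7699°
d = R·c = 6371 × 0.397410 = 2531.9 km

2532 km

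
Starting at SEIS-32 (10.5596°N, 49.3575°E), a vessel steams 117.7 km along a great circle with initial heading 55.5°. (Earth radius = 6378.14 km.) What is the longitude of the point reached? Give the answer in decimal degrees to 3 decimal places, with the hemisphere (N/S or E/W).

δ = d/R = 117.7/6378.14 = 0.018454 rad
φ₂ = arcsin(sin φ₁ cos δ + cos φ₁ sin δ cos θ)
   = arcsin(0.18326·0.99983 + 0.98306·0.01845·0.56641) = 11.15721°
λ₂ = λ₁ + atan2(sin θ sin δ cos φ₁, cos δ − sin φ₁ sin φ₂) = 50.24563°

50.246°E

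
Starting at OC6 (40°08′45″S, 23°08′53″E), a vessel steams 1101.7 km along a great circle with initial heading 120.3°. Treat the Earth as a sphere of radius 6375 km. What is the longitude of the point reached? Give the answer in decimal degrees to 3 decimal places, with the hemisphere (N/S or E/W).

35.171°E

OC6: φ = -40.14583°, λ = +23.14806°
δ = d/R = 1101.7/6375 = 0.172816 rad
φ₂ = arcsin(sin φ₁ cos δ + cos φ₁ sin δ cos θ)
   = arcsin(-0.64474·0.98510 + 0.76441·0.17196·-0.50453) = -44.54339°
λ₂ = λ₁ + atan2(sin θ sin δ cos φ₁, cos δ − sin φ₁ sin φ₂) = 35.17140°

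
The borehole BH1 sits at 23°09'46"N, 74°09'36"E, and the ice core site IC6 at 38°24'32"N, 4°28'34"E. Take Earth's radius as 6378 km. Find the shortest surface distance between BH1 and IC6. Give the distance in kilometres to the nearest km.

BH1: φ = +23.16278°, λ = +74.16000°
IC6: φ = +38.40889°, λ = +4.47611°
Δφ = 15.2461°,  Δλ = -69.6839°
a = sin²(Δφ/2) + cos φ₁ cos φ₂ sin²(Δλ/2) = 0.252747
c = 2·arcsin(√a) = 1.053529 rad = 60.3628°
d = R·c = 6378 × 1.053529 = 6719.4 km

6719 km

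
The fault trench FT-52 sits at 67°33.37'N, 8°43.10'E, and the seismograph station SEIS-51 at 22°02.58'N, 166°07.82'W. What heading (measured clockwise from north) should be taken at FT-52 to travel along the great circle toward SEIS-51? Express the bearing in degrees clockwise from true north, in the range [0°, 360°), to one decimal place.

FT-52: φ = +67.55617°, λ = +8.71833°
SEIS-51: φ = +22.04300°, λ = -166.13033°
Δλ = -174.8487°
y = sin Δλ · cos φ₂ = -0.083223
x = cos φ₁ sin φ₂ − sin φ₁ cos φ₂ cos Δλ = 0.996515
θ = atan2(y, x) = -4.7739° → 355.2261° (mod 360°)

355.2°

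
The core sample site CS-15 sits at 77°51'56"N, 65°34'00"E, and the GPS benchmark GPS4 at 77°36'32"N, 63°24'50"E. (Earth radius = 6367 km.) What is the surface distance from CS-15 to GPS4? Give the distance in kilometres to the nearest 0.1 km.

58.3 km

CS-15: φ = +77.86556°, λ = +65.56667°
GPS4: φ = +77.60889°, λ = +63.41389°
Δφ = -0.2567°,  Δλ = -2.1528°
a = sin²(Δφ/2) + cos φ₁ cos φ₂ sin²(Δλ/2) = 0.000021
c = 2·arcsin(√a) = 0.009151 rad = 0.5243°
d = R·c = 6367 × 0.009151 = 58.3 km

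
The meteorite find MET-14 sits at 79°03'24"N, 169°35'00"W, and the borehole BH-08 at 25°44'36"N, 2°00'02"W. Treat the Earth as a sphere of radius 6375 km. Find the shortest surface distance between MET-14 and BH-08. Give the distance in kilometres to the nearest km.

MET-14: φ = +79.05667°, λ = -169.58333°
BH-08: φ = +25.74333°, λ = -2.00056°
Δφ = -53.3133°,  Δλ = 167.5828°
a = sin²(Δφ/2) + cos φ₁ cos φ₂ sin²(Δλ/2) = 0.370277
c = 2·arcsin(√a) = 1.308348 rad = 74.9628°
d = R·c = 6375 × 1.308348 = 8340.7 km

8341 km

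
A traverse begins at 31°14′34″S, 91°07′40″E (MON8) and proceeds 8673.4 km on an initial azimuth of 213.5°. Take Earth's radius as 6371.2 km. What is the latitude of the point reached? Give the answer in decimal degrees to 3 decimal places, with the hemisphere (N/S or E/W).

MON8: φ = -31.24278°, λ = +91.12778°
δ = d/R = 8673.4/6371.2 = 1.361345 rad
φ₂ = arcsin(sin φ₁ cos δ + cos φ₁ sin δ cos θ)
   = arcsin(-0.51867·0.20792 + 0.85498·0.97815·-0.83389) = -53.63099°
λ₂ = λ₁ + atan2(sin θ sin δ cos φ₁, cos δ − sin φ₁ sin φ₂) = -23.30633°

53.631°S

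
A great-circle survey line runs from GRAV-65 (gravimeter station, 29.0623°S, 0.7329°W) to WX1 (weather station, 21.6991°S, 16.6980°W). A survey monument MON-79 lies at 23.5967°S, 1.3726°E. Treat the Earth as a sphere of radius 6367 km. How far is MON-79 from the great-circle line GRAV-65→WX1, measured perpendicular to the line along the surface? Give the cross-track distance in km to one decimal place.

641.0 km

δ₁₃ = central angle GRAV-65→MON-79 = 0.100911 rad  (haversine)
θ₁₃ = bearing GRAV-65→MON-79 = 19.524°,  θ₁₂ = bearing GRAV-65→WX1 = 293.430°
dₓₜ = R·arcsin(sin δ₁₃ · sin(θ₁₃ − θ₁₂)) = 6367·arcsin(0.10074·sin(-273.906°)) = 641.004 km
|dₓₜ| = 641.004 km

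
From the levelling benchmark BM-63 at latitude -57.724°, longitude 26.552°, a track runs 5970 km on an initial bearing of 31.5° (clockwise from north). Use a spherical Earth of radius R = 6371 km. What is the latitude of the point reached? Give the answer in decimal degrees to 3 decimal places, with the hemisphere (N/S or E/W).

7.687°S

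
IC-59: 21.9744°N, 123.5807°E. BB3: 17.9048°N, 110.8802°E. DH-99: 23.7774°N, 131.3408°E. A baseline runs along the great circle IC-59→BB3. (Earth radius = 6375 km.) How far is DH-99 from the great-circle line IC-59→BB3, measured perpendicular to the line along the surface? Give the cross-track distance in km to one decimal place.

δ₁₃ = central angle IC-59→DH-99 = 0.128672 rad  (haversine)
θ₁₃ = bearing IC-59→DH-99 = 74.357°,  θ₁₂ = bearing IC-59→BB3 = 253.428°
dₓₜ = R·arcsin(sin δ₁₃ · sin(θ₁₃ − θ₁₂)) = 6375·arcsin(0.12832·sin(-179.071°)) = -13.268 km
|dₓₜ| = 13.268 km

13.3 km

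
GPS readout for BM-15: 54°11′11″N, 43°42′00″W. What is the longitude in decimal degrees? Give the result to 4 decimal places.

43° + 42′/60 + 0″/3600 = 43 + 0.70000 + 0.00000 = 43.7000°

43.7000°W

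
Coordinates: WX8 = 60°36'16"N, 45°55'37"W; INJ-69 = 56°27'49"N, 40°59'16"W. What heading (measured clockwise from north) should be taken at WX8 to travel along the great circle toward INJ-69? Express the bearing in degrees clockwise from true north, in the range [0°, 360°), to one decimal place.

WX8: φ = +60.60444°, λ = -45.92694°
INJ-69: φ = +56.46361°, λ = -40.98778°
Δλ = 4.9392°
y = sin Δλ · cos φ₂ = 0.047566
x = cos φ₁ sin φ₂ − sin φ₁ cos φ₂ cos Δλ = -0.070421
θ = atan2(y, x) = 145.9627° → 145.9627° (mod 360°)

146.0°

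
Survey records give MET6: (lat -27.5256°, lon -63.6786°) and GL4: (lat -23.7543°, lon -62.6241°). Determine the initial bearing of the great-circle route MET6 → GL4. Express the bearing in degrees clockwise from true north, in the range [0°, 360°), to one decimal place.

14.4°

Δλ = 1.0545°
y = sin Δλ · cos φ₂ = 0.016844
x = cos φ₁ sin φ₂ − sin φ₁ cos φ₂ cos Δλ = 0.065702
θ = atan2(y, x) = 14.3794° → 14.3794° (mod 360°)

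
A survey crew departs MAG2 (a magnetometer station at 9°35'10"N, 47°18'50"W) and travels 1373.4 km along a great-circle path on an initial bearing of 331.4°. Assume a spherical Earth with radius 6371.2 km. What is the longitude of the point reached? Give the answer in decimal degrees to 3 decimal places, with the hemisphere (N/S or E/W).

53.584°W

MAG2: φ = +9.58611°, λ = -47.31389°
δ = d/R = 1373.4/6371.2 = 0.215564 rad
φ₂ = arcsin(sin φ₁ cos δ + cos φ₁ sin δ cos θ)
   = arcsin(0.16653·0.97686 + 0.98604·0.21390·0.87798) = 20.35600°
λ₂ = λ₁ + atan2(sin θ sin δ cos φ₁, cos δ − sin φ₁ sin φ₂) = -53.58376°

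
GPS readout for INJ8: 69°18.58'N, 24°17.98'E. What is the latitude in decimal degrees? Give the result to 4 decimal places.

69° + 18.58′/60 = 69 + 0.30967 = 69.3097°

69.3097°N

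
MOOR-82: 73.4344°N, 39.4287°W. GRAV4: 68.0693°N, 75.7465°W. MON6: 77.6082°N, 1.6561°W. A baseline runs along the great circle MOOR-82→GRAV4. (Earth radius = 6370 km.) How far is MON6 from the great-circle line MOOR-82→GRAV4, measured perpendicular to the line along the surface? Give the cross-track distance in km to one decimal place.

644.8 km

δ₁₃ = central angle MOOR-82→MON6 = 0.176144 rad  (haversine)
θ₁₃ = bearing MOOR-82→MON6 = 48.600°,  θ₁₂ = bearing MOOR-82→GRAV4 = 263.818°
dₓₜ = R·arcsin(sin δ₁₃ · sin(θ₁₃ − θ₁₂)) = 6370·arcsin(0.17523·sin(-215.217°)) = 644.818 km
|dₓₜ| = 644.818 km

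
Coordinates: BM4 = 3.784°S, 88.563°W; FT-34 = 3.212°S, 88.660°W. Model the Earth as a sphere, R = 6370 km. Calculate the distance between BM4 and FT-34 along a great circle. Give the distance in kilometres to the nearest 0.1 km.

64.5 km

Δφ = 0.5720°,  Δλ = -0.0970°
a = sin²(Δφ/2) + cos φ₁ cos φ₂ sin²(Δλ/2) = 0.000026
c = 2·arcsin(√a) = 0.010125 rad = 0.5801°
d = R·c = 6370 × 0.010125 = 64.5 km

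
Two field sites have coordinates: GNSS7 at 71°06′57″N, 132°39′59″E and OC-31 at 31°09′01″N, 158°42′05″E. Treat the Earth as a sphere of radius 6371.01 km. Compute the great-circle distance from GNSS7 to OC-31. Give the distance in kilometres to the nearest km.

4716 km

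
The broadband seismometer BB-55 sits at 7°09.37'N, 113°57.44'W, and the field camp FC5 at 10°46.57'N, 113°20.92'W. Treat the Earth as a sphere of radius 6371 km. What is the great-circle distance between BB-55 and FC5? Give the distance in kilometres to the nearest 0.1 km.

408.0 km

BB-55: φ = +7.15617°, λ = -113.95733°
FC5: φ = +10.77617°, λ = -113.34867°
Δφ = 3.6200°,  Δλ = 0.6087°
a = sin²(Δφ/2) + cos φ₁ cos φ₂ sin²(Δλ/2) = 0.001025
c = 2·arcsin(√a) = 0.064046 rad = 3.6696°
d = R·c = 6371 × 0.064046 = 408.0 km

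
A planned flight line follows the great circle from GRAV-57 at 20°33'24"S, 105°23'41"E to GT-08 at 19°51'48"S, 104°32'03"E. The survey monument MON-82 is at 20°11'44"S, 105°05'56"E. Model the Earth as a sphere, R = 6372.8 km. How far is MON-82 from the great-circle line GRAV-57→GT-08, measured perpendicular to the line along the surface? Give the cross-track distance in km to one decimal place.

GRAV-57: φ = -20.55667°, λ = +105.39472°
GT-08: φ = -19.86333°, λ = +104.53417°
MON-82: φ = -20.19556°, λ = +105.09889°
δ₁₃ = central angle GRAV-57→MON-82 = 0.007947 rad  (haversine)
θ₁₃ = bearing GRAV-57→MON-82 = 322.425°,  θ₁₂ = bearing GRAV-57→GT-08 = 310.498°
dₓₜ = R·arcsin(sin δ₁₃ · sin(θ₁₃ − θ₁₂)) = 6372.8·arcsin(0.00795·sin(11.927°)) = 10.466 km
|dₓₜ| = 10.466 km

10.5 km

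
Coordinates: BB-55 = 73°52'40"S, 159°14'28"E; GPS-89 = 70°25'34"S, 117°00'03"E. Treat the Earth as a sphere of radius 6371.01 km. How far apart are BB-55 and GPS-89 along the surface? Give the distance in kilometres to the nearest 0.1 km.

BB-55: φ = -73.87778°, λ = +159.24111°
GPS-89: φ = -70.42611°, λ = +117.00083°
Δφ = 3.4517°,  Δλ = -42.2403°
a = sin²(Δφ/2) + cos φ₁ cos φ₂ sin²(Δλ/2) = 0.012986
c = 2·arcsin(√a) = 0.228405 rad = 13.0867°
d = R·c = 6371.01 × 0.228405 = 1455.2 km

1455.2 km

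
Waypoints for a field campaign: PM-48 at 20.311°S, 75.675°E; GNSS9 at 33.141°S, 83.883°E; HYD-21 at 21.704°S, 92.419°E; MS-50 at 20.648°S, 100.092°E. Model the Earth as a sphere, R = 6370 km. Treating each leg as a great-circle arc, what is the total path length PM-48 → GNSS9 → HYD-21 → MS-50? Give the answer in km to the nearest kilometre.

3969 km

PM-48→GNSS9: c = 0.257659 rad, d = 1641.29 km
GNSS9→HYD-21: c = 0.239209 rad, d = 1523.76 km
HYD-21→MS-50: c = 0.126214 rad, d = 803.99 km
Total = 1641.29 + 1523.76 + 803.99 = 3969.04 km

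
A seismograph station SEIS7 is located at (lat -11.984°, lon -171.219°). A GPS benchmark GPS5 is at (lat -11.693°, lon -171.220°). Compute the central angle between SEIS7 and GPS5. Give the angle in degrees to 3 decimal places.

Δφ = 0.2910°,  Δλ = -0.0010°
a = sin²(Δφ/2) + cos φ₁ cos φ₂ sin²(Δλ/2) = 0.000006
c = 2·arcsin(√a) = 0.005079 rad = 0.2910°

0.291°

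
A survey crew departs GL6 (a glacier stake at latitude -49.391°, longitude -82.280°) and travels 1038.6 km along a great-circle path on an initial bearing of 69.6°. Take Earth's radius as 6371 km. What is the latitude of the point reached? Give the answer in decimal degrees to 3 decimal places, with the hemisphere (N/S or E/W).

δ = d/R = 1038.6/6371 = 0.163020 rad
φ₂ = arcsin(sin φ₁ cos δ + cos φ₁ sin δ cos θ)
   = arcsin(-0.75917·0.98674 + 0.65089·0.16230·0.34857) = -45.42080°
λ₂ = λ₁ + atan2(sin θ sin δ cos φ₁, cos δ − sin φ₁ sin φ₂) = -69.76311°

45.421°S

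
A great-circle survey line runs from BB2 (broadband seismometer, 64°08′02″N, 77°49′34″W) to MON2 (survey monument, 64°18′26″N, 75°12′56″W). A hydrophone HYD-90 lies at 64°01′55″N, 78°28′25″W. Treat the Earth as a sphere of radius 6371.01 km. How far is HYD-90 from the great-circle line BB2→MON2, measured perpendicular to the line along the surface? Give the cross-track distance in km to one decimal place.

BB2: φ = +64.13389°, λ = -77.82611°
MON2: φ = +64.30722°, λ = -75.21556°
HYD-90: φ = +64.03194°, λ = -78.47361°
δ₁₃ = central angle BB2→HYD-90 = 0.005250 rad  (haversine)
θ₁₃ = bearing BB2→HYD-90 = 250.481°,  θ₁₂ = bearing BB2→MON2 = 80.146°
dₓₜ = R·arcsin(sin δ₁₃ · sin(θ₁₃ − θ₁₂)) = 6371.01·arcsin(0.00525·sin(170.335°)) = 5.615 km
|dₓₜ| = 5.615 km

5.6 km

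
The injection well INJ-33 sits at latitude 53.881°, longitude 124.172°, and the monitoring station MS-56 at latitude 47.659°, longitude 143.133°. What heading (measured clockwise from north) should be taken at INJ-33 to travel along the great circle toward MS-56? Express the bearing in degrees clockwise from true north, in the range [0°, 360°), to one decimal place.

109.8°

Δλ = 18.9610°
y = sin Δλ · cos φ₂ = 0.218850
x = cos φ₁ sin φ₂ − sin φ₁ cos φ₂ cos Δλ = -0.078859
θ = atan2(y, x) = 109.8158° → 109.8158° (mod 360°)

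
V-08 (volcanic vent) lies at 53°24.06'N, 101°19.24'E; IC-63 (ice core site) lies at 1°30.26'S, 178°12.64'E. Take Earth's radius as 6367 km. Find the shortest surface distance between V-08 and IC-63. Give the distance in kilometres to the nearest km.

V-08: φ = +53.40100°, λ = +101.32067°
IC-63: φ = -1.50433°, λ = +178.21067°
Δφ = -54.9053°,  Δλ = 76.8900°
a = sin²(Δφ/2) + cos φ₁ cos φ₂ sin²(Δλ/2) = 0.442945
c = 2·arcsin(√a) = 1.456437 rad = 83.4477°
d = R·c = 6367 × 1.456437 = 9273.1 km

9273 km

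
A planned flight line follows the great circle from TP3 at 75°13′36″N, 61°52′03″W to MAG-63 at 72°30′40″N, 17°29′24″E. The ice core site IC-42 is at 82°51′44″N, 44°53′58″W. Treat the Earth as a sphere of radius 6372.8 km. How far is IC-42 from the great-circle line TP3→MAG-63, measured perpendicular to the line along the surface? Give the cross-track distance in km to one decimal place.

TP3: φ = +75.22667°, λ = -61.86750°
MAG-63: φ = +72.51111°, λ = +17.49000°
IC-42: φ = +82.86222°, λ = -44.89944°
δ₁₃ = central angle TP3→IC-42 = 0.143273 rad  (haversine)
θ₁₃ = bearing TP3→IC-42 = 14.713°,  θ₁₂ = bearing TP3→MAG-63 = 57.310°
dₓₜ = R·arcsin(sin δ₁₃ · sin(θ₁₃ − θ₁₂)) = 6372.8·arcsin(0.14278·sin(-42.597°)) = -616.837 km
|dₓₜ| = 616.837 km

616.8 km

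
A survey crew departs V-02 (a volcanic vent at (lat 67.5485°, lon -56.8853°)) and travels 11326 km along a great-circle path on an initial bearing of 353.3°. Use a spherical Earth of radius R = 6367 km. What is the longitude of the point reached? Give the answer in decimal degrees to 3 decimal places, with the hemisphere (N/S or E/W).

δ = d/R = 11326/6367 = 1.778860 rad
φ₂ = arcsin(sin φ₁ cos δ + cos φ₁ sin δ cos θ)
   = arcsin(0.92420·-0.20657 + 0.38190·0.97843·0.99317) = 10.38166°
λ₂ = λ₁ + atan2(sin θ sin δ cos φ₁, cos δ − sin φ₁ sin φ₂) = 129.77914°

129.779°E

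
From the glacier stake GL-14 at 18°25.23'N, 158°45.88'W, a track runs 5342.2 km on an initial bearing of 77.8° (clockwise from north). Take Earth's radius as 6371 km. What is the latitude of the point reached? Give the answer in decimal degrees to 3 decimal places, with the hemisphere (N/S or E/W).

21.122°N

GL-14: φ = +18.42050°, λ = -158.76467°
δ = d/R = 5342.2/6371 = 0.838518 rad
φ₂ = arcsin(sin φ₁ cos δ + cos φ₁ sin δ cos θ)
   = arcsin(0.31599·0.66857 + 0.94876·0.74365·0.21132) = 21.12227°
λ₂ = λ₁ + atan2(sin θ sin δ cos φ₁, cos δ − sin φ₁ sin φ₂) = -107.57628°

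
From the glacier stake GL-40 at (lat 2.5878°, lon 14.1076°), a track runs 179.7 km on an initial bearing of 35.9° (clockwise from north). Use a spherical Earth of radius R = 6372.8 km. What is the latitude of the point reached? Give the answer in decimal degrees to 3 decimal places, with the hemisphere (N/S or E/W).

δ = d/R = 179.7/6372.8 = 0.028198 rad
φ₂ = arcsin(sin φ₁ cos δ + cos φ₁ sin δ cos θ)
   = arcsin(0.04515·0.99960 + 0.99898·0.02819·0.81004) = 3.89611°
λ₂ = λ₁ + atan2(sin θ sin δ cos φ₁, cos δ − sin φ₁ sin φ₂) = 15.05707°

3.896°N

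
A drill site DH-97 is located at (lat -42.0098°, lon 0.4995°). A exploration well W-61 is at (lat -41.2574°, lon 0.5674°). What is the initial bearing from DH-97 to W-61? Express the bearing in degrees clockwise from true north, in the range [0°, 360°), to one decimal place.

Δλ = 0.0679°
y = sin Δλ · cos φ₂ = 0.000891
x = cos φ₁ sin φ₂ − sin φ₁ cos φ₂ cos Δλ = 0.013131
θ = atan2(y, x) = 3.8813° → 3.8813° (mod 360°)

3.9°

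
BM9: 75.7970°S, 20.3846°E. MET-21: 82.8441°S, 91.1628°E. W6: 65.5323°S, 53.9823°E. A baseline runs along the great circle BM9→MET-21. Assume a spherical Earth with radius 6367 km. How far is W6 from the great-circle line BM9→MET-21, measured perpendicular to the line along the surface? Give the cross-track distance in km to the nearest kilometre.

1635 km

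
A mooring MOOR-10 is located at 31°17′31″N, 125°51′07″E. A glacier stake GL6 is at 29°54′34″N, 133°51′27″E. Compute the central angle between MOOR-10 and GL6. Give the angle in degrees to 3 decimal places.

MOOR-10: φ = +31.29194°, λ = +125.85194°
GL6: φ = +29.90944°, λ = +133.85750°
Δφ = -1.3825°,  Δλ = 8.0056°
a = sin²(Δφ/2) + cos φ₁ cos φ₂ sin²(Δλ/2) = 0.003755
c = 2·arcsin(√a) = 0.122631 rad = 7.0262°

7.026°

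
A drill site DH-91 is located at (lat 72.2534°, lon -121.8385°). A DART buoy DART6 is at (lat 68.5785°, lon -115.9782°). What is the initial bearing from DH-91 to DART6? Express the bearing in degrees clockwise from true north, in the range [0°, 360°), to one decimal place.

149.1°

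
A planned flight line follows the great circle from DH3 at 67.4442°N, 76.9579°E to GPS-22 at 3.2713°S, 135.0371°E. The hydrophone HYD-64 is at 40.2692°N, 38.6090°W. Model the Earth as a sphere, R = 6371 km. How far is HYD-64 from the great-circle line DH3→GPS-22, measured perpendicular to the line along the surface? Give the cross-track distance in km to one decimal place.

δ₁₃ = central angle DH3→HYD-64 = 1.080797 rad  (haversine)
θ₁₃ = bearing DH3→HYD-64 = 308.731°,  θ₁₂ = bearing DH3→GPS-22 = 121.011°
dₓₜ = R·arcsin(sin δ₁₃ · sin(θ₁₃ − θ₁₂)) = 6371·arcsin(0.88233·sin(187.720°)) = -756.862 km
|dₓₜ| = 756.862 km

756.9 km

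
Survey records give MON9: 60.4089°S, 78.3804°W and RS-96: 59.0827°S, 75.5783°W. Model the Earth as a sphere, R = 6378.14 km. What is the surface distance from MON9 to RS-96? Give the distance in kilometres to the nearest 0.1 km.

215.6 km

Δφ = 1.3262°,  Δλ = 2.8021°
a = sin²(Δφ/2) + cos φ₁ cos φ₂ sin²(Δλ/2) = 0.000286
c = 2·arcsin(√a) = 0.033802 rad = 1.9367°
d = R·c = 6378.14 × 0.033802 = 215.6 km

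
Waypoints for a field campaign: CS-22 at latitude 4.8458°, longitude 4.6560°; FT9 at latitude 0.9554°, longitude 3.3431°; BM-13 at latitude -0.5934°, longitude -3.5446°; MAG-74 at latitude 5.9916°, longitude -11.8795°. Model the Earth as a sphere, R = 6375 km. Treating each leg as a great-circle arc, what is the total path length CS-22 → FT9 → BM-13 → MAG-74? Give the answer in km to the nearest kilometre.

2423 km

CS-22→FT9: c = 0.071652 rad, d = 456.78 km
FT9→BM-13: c = 0.123211 rad, d = 785.47 km
BM-13→MAG-74: c = 0.185204 rad, d = 1180.67 km
Total = 456.78 + 785.47 + 1180.67 = 2422.92 km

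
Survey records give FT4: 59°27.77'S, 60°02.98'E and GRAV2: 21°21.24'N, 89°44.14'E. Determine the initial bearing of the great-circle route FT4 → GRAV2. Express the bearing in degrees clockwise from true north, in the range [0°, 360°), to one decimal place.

FT4: φ = -59.46283°, λ = +60.04967°
GRAV2: φ = +21.35400°, λ = +89.73567°
Δλ = 29.6860°
y = sin Δλ · cos φ₂ = 0.461247
x = cos φ₁ sin φ₂ − sin φ₁ cos φ₂ cos Δλ = 0.881900
θ = atan2(y, x) = 27.6102° → 27.6102° (mod 360°)

27.6°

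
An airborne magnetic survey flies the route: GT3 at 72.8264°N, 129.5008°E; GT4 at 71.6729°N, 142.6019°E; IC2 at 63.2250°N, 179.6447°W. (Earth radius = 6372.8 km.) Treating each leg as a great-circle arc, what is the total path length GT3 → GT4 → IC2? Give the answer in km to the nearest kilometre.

GT3→GT4: c = 0.072393 rad, d = 461.35 km
GT4→IC2: c = 0.285591 rad, d = 1820.01 km
Total = 461.35 + 1820.01 = 2281.36 km

2281 km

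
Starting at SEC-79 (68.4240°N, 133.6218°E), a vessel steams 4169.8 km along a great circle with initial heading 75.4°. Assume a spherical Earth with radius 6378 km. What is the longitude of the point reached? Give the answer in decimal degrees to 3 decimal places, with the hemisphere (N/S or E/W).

δ = d/R = 4169.8/6378 = 0.653779 rad
φ₂ = arcsin(sin φ₁ cos δ + cos φ₁ sin δ cos θ)
   = arcsin(0.92993·0.79379 + 0.36774·0.60819·0.25207) = 52.61248°
λ₂ = λ₁ + atan2(sin θ sin δ cos φ₁, cos δ − sin φ₁ sin φ₂) = -150.61612°

150.616°W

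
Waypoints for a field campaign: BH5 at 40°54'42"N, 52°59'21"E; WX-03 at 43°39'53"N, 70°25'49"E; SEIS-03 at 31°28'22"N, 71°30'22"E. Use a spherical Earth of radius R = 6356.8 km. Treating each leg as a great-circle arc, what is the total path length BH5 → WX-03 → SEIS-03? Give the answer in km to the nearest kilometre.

BH5: φ = +40.91167°, λ = +52.98917°
WX-03: φ = +43.66472°, λ = +70.43028°
SEIS-03: φ = +31.47278°, λ = +71.50611°
BH5→WX-03: c = 0.229798 rad, d = 1460.78 km
WX-03→SEIS-03: c = 0.213304 rad, d = 1355.93 km
Total = 1460.78 + 1355.93 = 2816.71 km

2817 km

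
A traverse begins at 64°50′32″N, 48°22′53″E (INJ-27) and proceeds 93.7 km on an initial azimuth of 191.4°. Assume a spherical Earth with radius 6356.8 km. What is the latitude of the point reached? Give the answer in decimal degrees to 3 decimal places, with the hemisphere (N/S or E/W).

INJ-27: φ = +64.84222°, λ = +48.38139°
δ = d/R = 93.7/6356.8 = 0.014740 rad
φ₂ = arcsin(sin φ₁ cos δ + cos φ₁ sin δ cos θ)
   = arcsin(0.90514·0.99989 + 0.42511·0.01474·-0.98027) = 64.01384°
λ₂ = λ₁ + atan2(sin θ sin δ cos φ₁, cos δ − sin φ₁ sin φ₂) = 48.00041°

64.014°N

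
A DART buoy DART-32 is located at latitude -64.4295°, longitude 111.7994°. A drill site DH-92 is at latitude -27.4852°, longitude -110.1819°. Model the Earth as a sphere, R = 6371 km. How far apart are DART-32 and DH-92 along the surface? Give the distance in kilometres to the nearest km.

Δφ = 36.9443°,  Δλ = 138.0187°
a = sin²(Δφ/2) + cos φ₁ cos φ₂ sin²(Δλ/2) = 0.434161
c = 2·arcsin(√a) = 1.438734 rad = 82.4334°
d = R·c = 6371 × 1.438734 = 9166.2 km

9166 km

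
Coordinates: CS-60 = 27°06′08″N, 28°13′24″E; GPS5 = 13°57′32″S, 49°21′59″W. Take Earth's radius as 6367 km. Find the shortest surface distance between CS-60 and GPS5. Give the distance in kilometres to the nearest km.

CS-60: φ = +27.10222°, λ = +28.22333°
GPS5: φ = -13.95889°, λ = -49.36639°
Δφ = -41.0611°,  Δλ = -77.5897°
a = sin²(Δφ/2) + cos φ₁ cos φ₂ sin²(Δλ/2) = 0.462117
c = 2·arcsin(√a) = 1.494958 rad = 85.6548°
d = R·c = 6367 × 1.494958 = 9518.4 km

9518 km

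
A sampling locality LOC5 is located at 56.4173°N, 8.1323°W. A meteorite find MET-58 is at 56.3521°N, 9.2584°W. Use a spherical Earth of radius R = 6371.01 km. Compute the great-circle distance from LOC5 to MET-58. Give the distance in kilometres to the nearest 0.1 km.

69.7 km

Δφ = -0.0652°,  Δλ = -1.1261°
a = sin²(Δφ/2) + cos φ₁ cos φ₂ sin²(Δλ/2) = 0.000030
c = 2·arcsin(√a) = 0.010940 rad = 0.6268°
d = R·c = 6371.01 × 0.010940 = 69.7 km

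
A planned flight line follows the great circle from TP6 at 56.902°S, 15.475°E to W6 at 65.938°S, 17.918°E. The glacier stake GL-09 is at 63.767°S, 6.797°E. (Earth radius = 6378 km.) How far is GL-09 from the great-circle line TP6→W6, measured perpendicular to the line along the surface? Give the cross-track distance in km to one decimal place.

δ₁₃ = central angle TP6→GL-09 = 0.141062 rad  (haversine)
θ₁₃ = bearing TP6→GL-09 = 208.318°,  θ₁₂ = bearing TP6→W6 = 173.698°
dₓₜ = R·arcsin(sin δ₁₃ · sin(θ₁₃ − θ₁₂)) = 6378·arcsin(0.14059·sin(34.620°)) = 509.995 km
|dₓₜ| = 509.995 km

510.0 km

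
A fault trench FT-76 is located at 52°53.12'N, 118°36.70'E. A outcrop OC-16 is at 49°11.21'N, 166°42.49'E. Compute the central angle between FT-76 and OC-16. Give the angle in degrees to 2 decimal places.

29.90°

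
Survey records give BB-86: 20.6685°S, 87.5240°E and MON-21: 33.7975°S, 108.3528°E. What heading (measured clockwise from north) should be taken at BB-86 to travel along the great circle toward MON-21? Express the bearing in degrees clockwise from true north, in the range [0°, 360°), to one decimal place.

Δλ = 20.8288°
y = sin Δλ · cos φ₂ = 0.295487
x = cos φ₁ sin φ₂ − sin φ₁ cos φ₂ cos Δλ = -0.246313
θ = atan2(y, x) = 129.8140° → 129.8140° (mod 360°)

129.8°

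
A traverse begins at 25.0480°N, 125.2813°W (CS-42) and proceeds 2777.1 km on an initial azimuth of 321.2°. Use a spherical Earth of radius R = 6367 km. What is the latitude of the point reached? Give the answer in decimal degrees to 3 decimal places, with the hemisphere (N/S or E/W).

δ = d/R = 2777.1/6367 = 0.436171 rad
φ₂ = arcsin(sin φ₁ cos δ + cos φ₁ sin δ cos θ)
   = arcsin(0.42338·0.90638 + 0.90595·0.42247·0.77934) = 43.00192°
λ₂ = λ₁ + atan2(sin θ sin δ cos φ₁, cos δ − sin φ₁ sin φ₂) = -146.50276°

43.002°N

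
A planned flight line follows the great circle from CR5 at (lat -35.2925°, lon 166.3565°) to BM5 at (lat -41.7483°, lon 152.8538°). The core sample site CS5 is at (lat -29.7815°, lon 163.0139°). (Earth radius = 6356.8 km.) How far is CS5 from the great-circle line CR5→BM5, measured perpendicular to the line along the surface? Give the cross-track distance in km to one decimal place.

680.7 km

δ₁₃ = central angle CR5→CS5 = 0.108010 rad  (haversine)
θ₁₃ = bearing CR5→CS5 = 332.002°,  θ₁₂ = bearing CR5→BM5 = 234.480°
dₓₜ = R·arcsin(sin δ₁₃ · sin(θ₁₃ − θ₁₂)) = 6356.8·arcsin(0.10780·sin(97.523°)) = 680.666 km
|dₓₜ| = 680.666 km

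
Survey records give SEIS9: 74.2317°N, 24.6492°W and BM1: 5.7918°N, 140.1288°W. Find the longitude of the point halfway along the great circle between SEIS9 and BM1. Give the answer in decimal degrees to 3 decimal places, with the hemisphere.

124.518°W

Bx = cos φ₂ cos Δλ = -0.427994,  By = cos φ₂ sin Δλ = -0.898130
φₘ = atan2(sin φ₁ + sin φ₂, √((cos φ₁ + Bx)² + By²)) = 49.39141°
λₘ = λ₁ + atan2(By, cos φ₁ + Bx) = -124.51806°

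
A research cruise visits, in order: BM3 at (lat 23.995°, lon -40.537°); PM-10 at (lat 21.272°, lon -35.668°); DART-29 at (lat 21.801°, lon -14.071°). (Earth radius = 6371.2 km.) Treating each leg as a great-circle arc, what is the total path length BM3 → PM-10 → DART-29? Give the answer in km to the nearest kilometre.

BM3→PM-10: c = 0.091698 rad, d = 584.22 km
PM-10→DART-29: c = 0.350459 rad, d = 2232.84 km
Total = 584.22 + 2232.84 = 2817.07 km

2817 km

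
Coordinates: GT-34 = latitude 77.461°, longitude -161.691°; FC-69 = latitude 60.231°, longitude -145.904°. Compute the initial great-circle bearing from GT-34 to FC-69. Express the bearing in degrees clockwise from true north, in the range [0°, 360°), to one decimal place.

Δλ = 15.7870°
y = sin Δλ · cos φ₂ = 0.135080
x = cos φ₁ sin φ₂ − sin φ₁ cos φ₂ cos Δλ = -0.277927
θ = atan2(y, x) = 154.0790° → 154.0790° (mod 360°)

154.1°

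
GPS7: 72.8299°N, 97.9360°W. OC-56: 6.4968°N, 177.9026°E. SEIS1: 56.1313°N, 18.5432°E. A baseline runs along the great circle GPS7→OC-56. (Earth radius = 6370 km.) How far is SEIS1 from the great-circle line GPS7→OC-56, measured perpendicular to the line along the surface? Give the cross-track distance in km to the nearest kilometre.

δ₁₃ = central angle GPS7→SEIS1 = 0.767055 rad  (haversine)
θ₁₃ = bearing GPS7→SEIS1 = 45.952°,  θ₁₂ = bearing GPS7→OC-56 = 266.343°
dₓₜ = R·arcsin(sin δ₁₃ · sin(θ₁₃ − θ₁₂)) = 6370·arcsin(0.69402·sin(-220.392°)) = 2971.361 km
|dₓₜ| = 2971.361 km

2971 km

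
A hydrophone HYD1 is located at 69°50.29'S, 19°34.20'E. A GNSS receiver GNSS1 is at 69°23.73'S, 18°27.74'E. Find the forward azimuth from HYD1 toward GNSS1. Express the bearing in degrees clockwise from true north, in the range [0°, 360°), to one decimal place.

HYD1: φ = -69.83817°, λ = +19.57000°
GNSS1: φ = -69.39550°, λ = +18.46233°
Δλ = -1.1077°
y = sin Δλ · cos φ₂ = -0.006803
x = cos φ₁ sin φ₂ − sin φ₁ cos φ₂ cos Δλ = 0.007664
θ = atan2(y, x) = -41.5932° → 318.4068° (mod 360°)

318.4°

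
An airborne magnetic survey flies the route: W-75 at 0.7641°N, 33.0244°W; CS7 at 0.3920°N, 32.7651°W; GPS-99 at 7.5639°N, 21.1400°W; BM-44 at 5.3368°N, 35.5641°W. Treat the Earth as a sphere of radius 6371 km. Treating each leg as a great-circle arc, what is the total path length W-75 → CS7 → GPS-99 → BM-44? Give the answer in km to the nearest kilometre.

W-75→CS7: c = 0.007916 rad, d = 50.43 km
CS7→GPS-99: c = 0.237870 rad, d = 1515.47 km
GPS-99→BM-44: c = 0.253132 rad, d = 1612.70 km
Total = 50.43 + 1515.47 + 1612.70 = 3178.60 km

3179 km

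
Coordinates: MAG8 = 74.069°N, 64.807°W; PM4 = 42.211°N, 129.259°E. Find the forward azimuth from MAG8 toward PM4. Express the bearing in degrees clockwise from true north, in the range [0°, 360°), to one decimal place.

Δλ = -165.9340°
y = sin Δλ · cos φ₂ = -0.180013
x = cos φ₁ sin φ₂ − sin φ₁ cos φ₂ cos Δλ = 0.875286
θ = atan2(y, x) = -11.6215° → 348.3785° (mod 360°)

348.4°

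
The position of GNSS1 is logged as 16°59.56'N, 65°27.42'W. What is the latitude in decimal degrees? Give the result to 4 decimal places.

16° + 59.56′/60 = 16 + 0.99267 = 16.9927°

16.9927°N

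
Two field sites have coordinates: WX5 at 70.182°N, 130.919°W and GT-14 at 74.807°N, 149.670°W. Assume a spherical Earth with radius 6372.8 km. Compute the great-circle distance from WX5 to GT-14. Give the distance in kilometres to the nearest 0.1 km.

805.2 km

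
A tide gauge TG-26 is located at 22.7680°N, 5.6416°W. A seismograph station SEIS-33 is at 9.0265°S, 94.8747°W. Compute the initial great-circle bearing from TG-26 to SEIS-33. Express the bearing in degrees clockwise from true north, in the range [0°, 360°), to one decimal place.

261.4°

Δλ = -89.2331°
y = sin Δλ · cos φ₂ = -0.987527
x = cos φ₁ sin φ₂ − sin φ₁ cos φ₂ cos Δλ = -0.149782
θ = atan2(y, x) = -98.6245° → 261.3755° (mod 360°)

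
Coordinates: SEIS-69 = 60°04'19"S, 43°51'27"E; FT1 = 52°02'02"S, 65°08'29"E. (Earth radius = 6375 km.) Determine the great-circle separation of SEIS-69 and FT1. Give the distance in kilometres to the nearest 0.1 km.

SEIS-69: φ = -60.07194°, λ = +43.85750°
FT1: φ = -52.03389°, λ = +65.14139°
Δφ = 8.0381°,  Δλ = 21.2839°
a = sin²(Δφ/2) + cos φ₁ cos φ₂ sin²(Δλ/2) = 0.015380
c = 2·arcsin(√a) = 0.248669 rad = 14.2477°
d = R·c = 6375 × 0.248669 = 1585.3 km

1585.3 km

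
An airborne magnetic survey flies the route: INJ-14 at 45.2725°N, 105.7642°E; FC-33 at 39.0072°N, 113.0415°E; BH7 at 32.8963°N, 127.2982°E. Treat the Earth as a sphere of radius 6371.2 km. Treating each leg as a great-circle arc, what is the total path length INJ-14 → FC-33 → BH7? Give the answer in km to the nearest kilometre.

INJ-14→FC-33: c = 0.144193 rad, d = 918.68 km
FC-33→BH7: c = 0.227545 rad, d = 1449.74 km
Total = 918.68 + 1449.74 = 2368.42 km

2368 km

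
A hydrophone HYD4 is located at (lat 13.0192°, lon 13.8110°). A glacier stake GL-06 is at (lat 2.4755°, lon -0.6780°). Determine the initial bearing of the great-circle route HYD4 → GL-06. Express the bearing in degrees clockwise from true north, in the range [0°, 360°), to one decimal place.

234.9°

Δλ = -14.4890°
y = sin Δλ · cos φ₂ = -0.249961
x = cos φ₁ sin φ₂ − sin φ₁ cos φ₂ cos Δλ = -0.175827
θ = atan2(y, x) = -125.1233° → 234.8767° (mod 360°)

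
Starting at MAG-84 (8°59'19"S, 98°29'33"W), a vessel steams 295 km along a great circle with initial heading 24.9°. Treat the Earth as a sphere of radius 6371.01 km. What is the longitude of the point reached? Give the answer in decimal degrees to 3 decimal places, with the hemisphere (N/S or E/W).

MAG-84: φ = -8.98861°, λ = -98.49250°
δ = d/R = 295/6371.01 = 0.046303 rad
φ₂ = arcsin(sin φ₁ cos δ + cos φ₁ sin δ cos θ)
   = arcsin(-0.15624·0.99893 + 0.98772·0.04629·0.90704) = -6.58067°
λ₂ = λ₁ + atan2(sin θ sin δ cos φ₁, cos δ − sin φ₁ sin φ₂) = -97.36842°

97.368°W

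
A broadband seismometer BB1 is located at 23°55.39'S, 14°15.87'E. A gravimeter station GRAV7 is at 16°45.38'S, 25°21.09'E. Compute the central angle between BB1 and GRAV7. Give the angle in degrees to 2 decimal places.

BB1: φ = -23.92317°, λ = +14.26450°
GRAV7: φ = -16.75633°, λ = +25.35150°
Δφ = 7.1668°,  Δλ = 11.0870°
a = sin²(Δφ/2) + cos φ₁ cos φ₂ sin²(Δλ/2) = 0.012074
c = 2·arcsin(√a) = 0.220212 rad = 12.6172°

12.62°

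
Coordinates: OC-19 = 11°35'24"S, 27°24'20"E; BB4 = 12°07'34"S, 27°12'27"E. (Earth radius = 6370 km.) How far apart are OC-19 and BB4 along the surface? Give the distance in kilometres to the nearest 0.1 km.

63.4 km

OC-19: φ = -11.59000°, λ = +27.40556°
BB4: φ = -12.12611°, λ = +27.20750°
Δφ = -0.5361°,  Δλ = -0.1981°
a = sin²(Δφ/2) + cos φ₁ cos φ₂ sin²(Δλ/2) = 0.000025
c = 2·arcsin(√a) = 0.009950 rad = 0.5701°
d = R·c = 6370 × 0.009950 = 63.4 km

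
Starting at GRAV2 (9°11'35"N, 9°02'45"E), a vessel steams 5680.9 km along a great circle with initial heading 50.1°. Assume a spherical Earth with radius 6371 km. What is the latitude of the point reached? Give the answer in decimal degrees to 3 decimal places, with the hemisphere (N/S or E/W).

36.375°N

GRAV2: φ = +9.19306°, λ = +9.04583°
δ = d/R = 5680.9/6371 = 0.891681 rad
φ₂ = arcsin(sin φ₁ cos δ + cos φ₁ sin δ cos θ)
   = arcsin(0.15976·0.62810 + 0.98716·0.77813·0.64145) = 36.37491°
λ₂ = λ₁ + atan2(sin θ sin δ cos φ₁, cos δ − sin φ₁ sin φ₂) = 56.89796°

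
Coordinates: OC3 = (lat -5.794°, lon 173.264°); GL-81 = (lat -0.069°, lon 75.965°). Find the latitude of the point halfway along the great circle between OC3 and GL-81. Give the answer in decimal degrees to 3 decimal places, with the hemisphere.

4.432°S

Bx = cos φ₂ cos Δλ = -0.127047,  By = cos φ₂ sin Δλ = -0.991896
φₘ = atan2(sin φ₁ + sin φ₂, √((cos φ₁ + Bx)² + By²)) = -4.43220°
λₘ = λ₁ + atan2(By, cos φ₁ + Bx) = 124.44780°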